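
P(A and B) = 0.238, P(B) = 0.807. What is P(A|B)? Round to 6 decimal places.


P(A|B) = P(A and B) / P(B) = 0.238 / 0.807 = 238/807 ≈ 0.29491945

0.294919


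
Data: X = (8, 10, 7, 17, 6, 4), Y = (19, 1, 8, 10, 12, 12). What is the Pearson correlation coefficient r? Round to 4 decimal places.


r = sum((xi-xbar)(yi-ybar)) / sqrt(sum((xi-xbar)^2) * sum((yi-ybar)^2))
n = 6, xbar = 52/6 = 26/3 ≈ 8.666667, ybar = 62/6 = 31/3 ≈ 10.333333
Sxy = sum((xi-xbar)(yi-ybar)) = -88/3 ≈ -29.333333
Sxx = sum((xi-xbar)^2) = 310/3 ≈ 103.333333
Syy = sum((yi-ybar)^2) = 520/3 ≈ 173.333333
sqrt(Sxx*Syy) ≈ 133.832399
r = Sxy / sqrt(Sxx*Syy) = -29.333333 / 133.832399 ≈ -0.219180

-0.2192


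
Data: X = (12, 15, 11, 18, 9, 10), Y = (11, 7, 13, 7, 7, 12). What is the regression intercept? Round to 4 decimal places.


a = ybar - b*xbar, where b = sum((xi-xbar)(yi-ybar)) / sum((xi-xbar)^2)
n = 6, xbar = 75/6 = 12.5, ybar = 57/6 = 9.5
Sxy = sum((xi-xbar)(yi-ybar)) = -23.5
Sxx = sum((xi-xbar)^2) = 57.5
b = Sxy / Sxx = -47/115 ≈ -0.408696
a = 9.5 - (-0.408696) * 12.5 = 336/23 ≈ 14.608696

14.6087


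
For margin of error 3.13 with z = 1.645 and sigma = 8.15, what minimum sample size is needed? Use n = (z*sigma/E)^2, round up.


z*sigma/E = 1.645 * 8.15 / 3.13 ≈ 4.283307
(z*sigma/E)^2 ≈ 18.346716
round up: n = 19

19


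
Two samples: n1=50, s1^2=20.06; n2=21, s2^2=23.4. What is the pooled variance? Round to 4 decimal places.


sp^2 = ((n1-1)*s1^2 + (n2-1)*s2^2)/(n1+n2-2)
(n1-1)*s1^2 = 49 * 20.06 = 982.94
(n2-1)*s2^2 = 20 * 23.4 = 468
numerator = 982.94 + 468 = 1450.94
n1+n2-2 = 69
sp^2 = 1450.94 / 69 = 72547/3450 ≈ 21.028116

21.0281


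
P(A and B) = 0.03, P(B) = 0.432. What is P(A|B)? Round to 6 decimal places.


P(A|B) = P(A and B) / P(B) = 0.03 / 0.432 = 5/72 ≈ 0.06944444

0.069444


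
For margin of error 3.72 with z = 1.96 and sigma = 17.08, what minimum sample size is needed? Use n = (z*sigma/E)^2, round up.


z*sigma/E = 1.96 * 17.08 / 3.72 = 20923/2325 ≈ 8.999140
(z*sigma/E)^2 ≈ 80.984517
round up: n = 81

81


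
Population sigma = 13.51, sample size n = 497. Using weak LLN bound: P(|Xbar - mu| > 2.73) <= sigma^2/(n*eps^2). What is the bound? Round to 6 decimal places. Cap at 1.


bound = min(1, sigma^2/(n*eps^2))
sigma^2 = 13.51^2 = 182.5201
n*eps^2 = 497 * 2.73^2 = 497 * 7.4529 = 3704.0913
sigma^2/(n*eps^2) = 182.5201 / 3704.0913 ≈ 0.04927527

0.049275


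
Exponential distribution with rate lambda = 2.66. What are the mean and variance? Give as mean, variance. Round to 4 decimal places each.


mean = 1/lam, var = 1/lam^2
mean = 1 / 2.66 = 50/133 ≈ 0.375940
lam^2 = 2.66^2 = 7.0756
var = 1 / 7.0756 ≈ 0.141331

0.3759, 0.1413


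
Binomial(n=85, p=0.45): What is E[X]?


E[X] = n*p = 85 * 0.45 = 38.25

38.25


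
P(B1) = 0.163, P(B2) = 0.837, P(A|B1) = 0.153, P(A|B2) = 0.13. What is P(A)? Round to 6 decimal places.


P(A) = P(A|B1)*P(B1) + P(A|B2)*P(B2)
P(A|B1)*P(B1) = 0.153 * 0.163 = 0.024939
P(A|B2)*P(B2) = 0.13 * 0.837 = 0.10881
P(A) = 0.024939 + 0.10881 = 0.133749

0.133749


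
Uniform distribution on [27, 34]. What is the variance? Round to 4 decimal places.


Var = (b-a)^2 / 12
(b-a)^2 = (34 - 27)^2 = 49
Var = 49/12 ≈ 4.083333

4.0833


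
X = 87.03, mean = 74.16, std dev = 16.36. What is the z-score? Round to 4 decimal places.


z = (X - mu) / sigma
X - mu = 87.03 - 74.16 = 12.87
z = 12.87 / 16.36 = 1287/1636 ≈ 0.786675

0.7867


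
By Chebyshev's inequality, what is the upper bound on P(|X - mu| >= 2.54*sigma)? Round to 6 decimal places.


P <= 1/k^2
k^2 = 2.54^2 = 6.4516
1/k^2 = 1 / 6.4516 ≈ 0.15500031

0.155000


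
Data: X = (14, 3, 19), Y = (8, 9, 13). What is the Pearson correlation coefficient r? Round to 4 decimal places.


r = sum((xi-xbar)(yi-ybar)) / sqrt(sum((xi-xbar)^2) * sum((yi-ybar)^2))
n = 3, xbar = 36/3 = 12, ybar = 30/3 = 10
Sxy = sum((xi-xbar)(yi-ybar)) = 26
Sxx = sum((xi-xbar)^2) = 134
Syy = sum((yi-ybar)^2) = 14
sqrt(Sxx*Syy) ≈ 43.312816
r = Sxy / sqrt(Sxx*Syy) = 26 / 43.312816 ≈ 0.600284

0.6003


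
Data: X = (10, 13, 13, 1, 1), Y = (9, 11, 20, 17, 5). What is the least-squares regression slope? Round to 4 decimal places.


b = sum((xi-xbar)(yi-ybar)) / sum((xi-xbar)^2)
n = 5, xbar = 38/5 = 7.6, ybar = 62/5 = 12.4
Sxy = sum((xi-xbar)(yi-ybar)) = 43.8
Sxx = sum((xi-xbar)^2) = 151.2
b = Sxy / Sxx = 73/252 ≈ 0.289683

0.2897


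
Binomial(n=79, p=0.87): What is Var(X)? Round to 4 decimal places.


Var = n*p*(1-p) = 79 * 0.87 * 0.13 = 8.9349

8.9349


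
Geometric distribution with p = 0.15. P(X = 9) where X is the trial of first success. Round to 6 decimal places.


P = (1-p)^(k-1) * p
(1-p)^(k-1) = 0.85^8 ≈ 0.2724905
P = 0.2724905 * 0.15 ≈ 0.04087358

0.040874


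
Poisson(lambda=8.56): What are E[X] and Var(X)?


E[X] = Var(X) = lambda = 8.56

8.56, 8.56


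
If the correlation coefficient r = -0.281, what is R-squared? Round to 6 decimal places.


R^2 = r^2 = (-0.281)^2 = 0.078961

0.078961


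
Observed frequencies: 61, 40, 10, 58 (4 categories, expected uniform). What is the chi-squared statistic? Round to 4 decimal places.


chi2 = sum((O-E)^2/E), E = total/4
total = 169, E = 169/4 = 42.25
(61 - 42.25)^2 / 42.25 = 351.5625 / 42.25 = 5625/676 ≈ 8.321006
(40 - 42.25)^2 / 42.25 = 5.0625 / 42.25 = 81/676 ≈ 0.119822
(10 - 42.25)^2 / 42.25 = 1040.0625 / 42.25 = 16641/676 ≈ 24.616864
(58 - 42.25)^2 / 42.25 = 248.0625 / 42.25 = 3969/676 ≈ 5.871302
chi2 = 6579/169 ≈ 38.928994

38.9290


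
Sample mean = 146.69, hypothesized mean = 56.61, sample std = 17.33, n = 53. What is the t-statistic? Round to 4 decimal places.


t = (xbar - mu0) / (s/sqrt(n))
xbar - mu0 = 146.69 - 56.61 = 90.08
sqrt(53) ≈ 7.28010989
s/sqrt(n) = 17.33 / 7.28010989 ≈ 2.38045857
t = 90.08 / 2.38045857 ≈ 37.841448

37.8414


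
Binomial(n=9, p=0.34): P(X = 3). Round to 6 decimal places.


P = C(n,k) * p^k * (1-p)^(n-k)
C(9,3) = 84
p^k = 0.34^3 = 0.039304
(1-p)^(n-k) = 0.66^6 ≈ 0.08265395
P = 84 * 0.039304 * 0.08265395 ≈ 0.272885

0.272885


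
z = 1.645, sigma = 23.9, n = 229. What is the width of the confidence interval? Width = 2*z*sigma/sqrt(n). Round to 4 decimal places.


width = 2*z*sigma/sqrt(n)
2*z*sigma = 2 * 1.645 * 23.9 = 78.631
sqrt(229) ≈ 15.132746
width = 78.631 / 15.132746 ≈ 5.196083

5.1961


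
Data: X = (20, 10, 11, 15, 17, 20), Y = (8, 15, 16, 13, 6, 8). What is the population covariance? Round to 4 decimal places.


Cov = (1/n)*sum((xi-xbar)(yi-ybar))
n = 6, xbar = 93/6 = 15.5, ybar = 66/6 = 11
sum((xi-xbar)(yi-ybar)) = -80
Cov = -80 / 6 = -40/3 ≈ -13.333333

-13.3333


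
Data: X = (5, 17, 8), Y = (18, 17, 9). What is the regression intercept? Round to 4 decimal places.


a = ybar - b*xbar, where b = sum((xi-xbar)(yi-ybar)) / sum((xi-xbar)^2)
n = 3, xbar = 30/3 = 10, ybar = 44/3 ≈ 14.666667
Sxy = sum((xi-xbar)(yi-ybar)) = 11
Sxx = sum((xi-xbar)^2) = 78
b = Sxy / Sxx = 11/78 ≈ 0.141026
a = 14.666667 - 0.141026 * 10 = 517/39 ≈ 13.256410

13.2564


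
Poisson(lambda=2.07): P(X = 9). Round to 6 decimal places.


P = e^(-lam) * lam^k / k!
e^(-2.07) ≈ 0.1261858
lam^k = 2.07^9 ≈ 697.803445
k! = 9! = 362880
P = 0.1261858 * 697.803445 / 362880 ≈ 0.000243

0.000243


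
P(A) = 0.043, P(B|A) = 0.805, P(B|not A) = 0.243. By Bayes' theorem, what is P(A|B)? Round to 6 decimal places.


P(A|B) = P(B|A)*P(A) / P(B), P(B) = P(B|A)*P(A) + P(B|not A)*P(not A)
P(B|A)*P(A) = 0.805 * 0.043 = 0.034615
P(B|not A)*P(not A) = 0.243 * 0.957 = 0.232551
P(B) = 0.034615 + 0.232551 = 0.267166
P(A|B) = 0.034615 / 0.267166 ≈ 0.12956364

0.129564


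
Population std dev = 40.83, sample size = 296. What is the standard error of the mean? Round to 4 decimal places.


SE = sigma / sqrt(n)
sqrt(296) ≈ 17.204651
SE = 40.83 / 17.204651 ≈ 2.373196

2.3732


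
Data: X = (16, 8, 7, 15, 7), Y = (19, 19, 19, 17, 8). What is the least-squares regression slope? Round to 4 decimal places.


b = sum((xi-xbar)(yi-ybar)) / sum((xi-xbar)^2)
n = 5, xbar = 53/5 = 10.6, ybar = 82/5 = 16.4
Sxy = sum((xi-xbar)(yi-ybar)) = 30.8
Sxx = sum((xi-xbar)^2) = 81.2
b = Sxy / Sxx = 11/29 ≈ 0.379310

0.3793


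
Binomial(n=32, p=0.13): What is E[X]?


E[X] = n*p = 32 * 0.13 = 4.16

4.16


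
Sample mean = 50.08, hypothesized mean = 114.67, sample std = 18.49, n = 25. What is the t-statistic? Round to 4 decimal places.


t = (xbar - mu0) / (s/sqrt(n))
xbar - mu0 = 50.08 - 114.67 = -64.59
sqrt(25) = 5
s/sqrt(n) = 18.49 / 5 = 3.698
t = -64.59 / 3.698 = -32295/1849 ≈ -17.466198

-17.4662


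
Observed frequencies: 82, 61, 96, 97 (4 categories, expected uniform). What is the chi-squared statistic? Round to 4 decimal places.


chi2 = sum((O-E)^2/E), E = total/4
total = 336, E = 336/4 = 84
(82 - 84)^2 / 84 = 4 / 84 = 1/21 ≈ 0.047619
(61 - 84)^2 / 84 = 529 / 84 = 529/84 ≈ 6.297619
(96 - 84)^2 / 84 = 144 / 84 = 12/7 ≈ 1.714286
(97 - 84)^2 / 84 = 169 / 84 = 169/84 ≈ 2.011905
chi2 = 141/14 ≈ 10.071429

10.0714


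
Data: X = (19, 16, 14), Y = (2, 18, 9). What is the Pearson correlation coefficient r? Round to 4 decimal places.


r = sum((xi-xbar)(yi-ybar)) / sqrt(sum((xi-xbar)^2) * sum((yi-ybar)^2))
n = 3, xbar = 49/3 ≈ 16.333333, ybar = 29/3 ≈ 9.666667
Sxy = sum((xi-xbar)(yi-ybar)) = -65/3 ≈ -21.666667
Sxx = sum((xi-xbar)^2) = 38/3 ≈ 12.666667
Syy = sum((yi-ybar)^2) = 386/3 ≈ 128.666667
sqrt(Sxx*Syy) ≈ 40.370506
r = Sxy / sqrt(Sxx*Syy) = -21.666667 / 40.370506 ≈ -0.536695

-0.5367


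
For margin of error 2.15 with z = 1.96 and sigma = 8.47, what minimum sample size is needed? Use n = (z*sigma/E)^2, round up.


z*sigma/E = 1.96 * 8.47 / 2.15 = 41503/5375 ≈ 7.721488
(z*sigma/E)^2 ≈ 59.621383
round up: n = 60

60


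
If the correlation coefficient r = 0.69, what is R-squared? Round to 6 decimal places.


R^2 = r^2 = (0.69)^2 = 0.4761

0.476100


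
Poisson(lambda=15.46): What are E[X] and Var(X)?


E[X] = Var(X) = lambda = 15.46

15.46, 15.46


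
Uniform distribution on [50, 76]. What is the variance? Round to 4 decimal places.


Var = (b-a)^2 / 12
(b-a)^2 = (76 - 50)^2 = 676
Var = 676/12 ≈ 56.333333

56.3333


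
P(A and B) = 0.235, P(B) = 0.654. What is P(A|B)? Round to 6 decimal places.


P(A|B) = P(A and B) / P(B) = 0.235 / 0.654 = 235/654 ≈ 0.35932722

0.359327


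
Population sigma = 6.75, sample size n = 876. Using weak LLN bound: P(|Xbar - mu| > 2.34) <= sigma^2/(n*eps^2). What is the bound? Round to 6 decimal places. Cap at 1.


bound = min(1, sigma^2/(n*eps^2))
sigma^2 = 6.75^2 = 45.5625
n*eps^2 = 876 * 2.34^2 = 876 * 5.4756 = 4796.6256
sigma^2/(n*eps^2) = 45.5625 / 4796.6256 ≈ 0.00949887

0.009499


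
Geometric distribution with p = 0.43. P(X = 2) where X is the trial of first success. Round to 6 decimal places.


P = (1-p)^(k-1) * p
(1-p)^(k-1) = 0.57^1 = 0.57
P = 0.57 * 0.43 = 0.2451

0.245100


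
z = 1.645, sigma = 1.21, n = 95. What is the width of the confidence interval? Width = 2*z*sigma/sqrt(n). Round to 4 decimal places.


width = 2*z*sigma/sqrt(n)
2*z*sigma = 2 * 1.645 * 1.21 = 3.9809
sqrt(95) ≈ 9.746794
width = 3.9809 / 9.746794 ≈ 0.408432

0.4084


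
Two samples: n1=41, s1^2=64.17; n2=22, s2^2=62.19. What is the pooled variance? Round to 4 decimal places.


sp^2 = ((n1-1)*s1^2 + (n2-1)*s2^2)/(n1+n2-2)
(n1-1)*s1^2 = 40 * 64.17 = 2566.8
(n2-1)*s2^2 = 21 * 62.19 = 1305.99
numerator = 2566.8 + 1305.99 = 3872.79
n1+n2-2 = 61
sp^2 = 3872.79 / 61 = 387279/6100 ≈ 63.488361

63.4884


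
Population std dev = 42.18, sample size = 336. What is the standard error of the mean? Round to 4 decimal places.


SE = sigma / sqrt(n)
sqrt(336) ≈ 18.330303
SE = 42.18 / 18.330303 ≈ 2.301108

2.3011


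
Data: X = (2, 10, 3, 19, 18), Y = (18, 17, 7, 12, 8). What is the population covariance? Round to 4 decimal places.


Cov = (1/n)*sum((xi-xbar)(yi-ybar))
n = 5, xbar = 52/5 = 10.4, ybar = 62/5 = 12.4
sum((xi-xbar)(yi-ybar)) = -45.8
Cov = -45.8 / 5 = -9.16

-9.1600


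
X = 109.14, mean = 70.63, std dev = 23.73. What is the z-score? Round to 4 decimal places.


z = (X - mu) / sigma
X - mu = 109.14 - 70.63 = 38.51
z = 38.51 / 23.73 = 3851/2373 ≈ 1.622840

1.6228


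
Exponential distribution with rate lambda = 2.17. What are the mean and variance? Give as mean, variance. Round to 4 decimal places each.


mean = 1/lam, var = 1/lam^2
mean = 1 / 2.17 = 100/217 ≈ 0.460829
lam^2 = 2.17^2 = 4.7089
var = 1 / 4.7089 ≈ 0.212364

0.4608, 0.2124


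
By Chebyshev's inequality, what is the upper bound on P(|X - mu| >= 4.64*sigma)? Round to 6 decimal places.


P <= 1/k^2
k^2 = 4.64^2 = 21.5296
1/k^2 = 1 / 21.5296 ≈ 0.04644768

0.046448


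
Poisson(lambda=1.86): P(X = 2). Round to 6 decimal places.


P = e^(-lam) * lam^k / k!
e^(-1.86) ≈ 0.1556726
lam^k = 1.86^2 = 3.4596
k! = 2! = 2
P = 0.1556726 * 3.4596 / 2 ≈ 0.269283

0.269283


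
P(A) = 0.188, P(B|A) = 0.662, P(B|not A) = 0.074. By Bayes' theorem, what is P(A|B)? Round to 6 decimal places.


P(A|B) = P(B|A)*P(A) / P(B), P(B) = P(B|A)*P(A) + P(B|not A)*P(not A)
P(B|A)*P(A) = 0.662 * 0.188 = 0.124456
P(B|not A)*P(not A) = 0.074 * 0.812 = 0.060088
P(B) = 0.124456 + 0.060088 = 0.184544
P(A|B) = 0.124456 / 0.184544 ≈ 0.67439743

0.674397


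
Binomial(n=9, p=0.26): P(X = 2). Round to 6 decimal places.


P = C(n,k) * p^k * (1-p)^(n-k)
C(9,2) = 36
p^k = 0.26^2 = 0.0676
(1-p)^(n-k) = 0.74^7 ≈ 0.1215128
P = 36 * 0.0676 * 0.1215128 ≈ 0.295714

0.295714


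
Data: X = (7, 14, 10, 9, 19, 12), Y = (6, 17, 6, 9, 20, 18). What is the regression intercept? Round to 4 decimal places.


a = ybar - b*xbar, where b = sum((xi-xbar)(yi-ybar)) / sum((xi-xbar)^2)
n = 6, xbar = 71/6 ≈ 11.833333, ybar = 76/6 = 38/3 ≈ 12.666667
Sxy = sum((xi-xbar)(yi-ybar)) = 353/3 ≈ 117.666667
Sxx = sum((xi-xbar)^2) = 545/6 ≈ 90.833333
b = Sxy / Sxx = 706/545 ≈ 1.295413
a = 12.666667 - 1.295413 * 11.833333 = -1451/545 ≈ -2.662385

-2.6624


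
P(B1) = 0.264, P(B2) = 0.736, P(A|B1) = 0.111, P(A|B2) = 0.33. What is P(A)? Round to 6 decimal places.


P(A) = P(A|B1)*P(B1) + P(A|B2)*P(B2)
P(A|B1)*P(B1) = 0.111 * 0.264 = 0.029304
P(A|B2)*P(B2) = 0.33 * 0.736 = 0.24288
P(A) = 0.029304 + 0.24288 = 0.272184

0.272184


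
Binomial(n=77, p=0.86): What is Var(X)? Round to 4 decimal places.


Var = n*p*(1-p) = 77 * 0.86 * 0.14 = 9.2708

9.2708


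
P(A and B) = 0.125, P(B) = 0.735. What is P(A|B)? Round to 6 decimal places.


P(A|B) = P(A and B) / P(B) = 0.125 / 0.735 = 25/147 ≈ 0.17006803

0.170068


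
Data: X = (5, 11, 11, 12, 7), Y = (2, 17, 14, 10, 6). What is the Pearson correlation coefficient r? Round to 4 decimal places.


r = sum((xi-xbar)(yi-ybar)) / sqrt(sum((xi-xbar)^2) * sum((yi-ybar)^2))
n = 5, xbar = 46/5 = 9.2, ybar = 49/5 = 9.8
Sxy = sum((xi-xbar)(yi-ybar)) = 62.2
Sxx = sum((xi-xbar)^2) = 36.8
Syy = sum((yi-ybar)^2) = 144.8
sqrt(Sxx*Syy) ≈ 72.997534
r = Sxy / sqrt(Sxx*Syy) = 62.2 / 72.997534 ≈ 0.852084

0.8521


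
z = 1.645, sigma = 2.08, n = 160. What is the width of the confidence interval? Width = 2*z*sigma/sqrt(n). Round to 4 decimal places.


width = 2*z*sigma/sqrt(n)
2*z*sigma = 2 * 1.645 * 2.08 = 6.8432
sqrt(160) ≈ 12.649111
width = 6.8432 / 12.649111 ≈ 0.541002

0.5410


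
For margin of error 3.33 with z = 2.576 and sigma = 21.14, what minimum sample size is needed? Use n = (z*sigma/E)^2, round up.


z*sigma/E = 2.576 * 21.14 / 3.33 ≈ 16.353345
(z*sigma/E)^2 ≈ 267.431904
round up: n = 268

268


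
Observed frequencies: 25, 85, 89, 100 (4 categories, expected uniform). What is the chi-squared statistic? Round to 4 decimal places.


chi2 = sum((O-E)^2/E), E = total/4
total = 299, E = 299/4 = 74.75
(25 - 74.75)^2 / 74.75 = 2475.0625 / 74.75 = 39601/1196 ≈ 33.111204
(85 - 74.75)^2 / 74.75 = 105.0625 / 74.75 = 1681/1196 ≈ 1.405518
(89 - 74.75)^2 / 74.75 = 203.0625 / 74.75 = 3249/1196 ≈ 2.716555
(100 - 74.75)^2 / 74.75 = 637.5625 / 74.75 = 10201/1196 ≈ 8.529264
chi2 = 13683/299 ≈ 45.762542

45.7625


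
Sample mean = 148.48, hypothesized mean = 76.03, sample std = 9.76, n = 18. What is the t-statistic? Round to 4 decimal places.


t = (xbar - mu0) / (s/sqrt(n))
xbar - mu0 = 148.48 - 76.03 = 72.45
sqrt(18) ≈ 4.24264069
s/sqrt(n) = 9.76 / 4.24264069 ≈ 2.30045406
t = 72.45 / 2.30045406 ≈ 31.493783

31.4938


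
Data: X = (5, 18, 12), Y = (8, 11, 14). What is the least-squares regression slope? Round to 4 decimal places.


b = sum((xi-xbar)(yi-ybar)) / sum((xi-xbar)^2)
n = 3, xbar = 35/3 ≈ 11.666667, ybar = 33/3 = 11
Sxy = sum((xi-xbar)(yi-ybar)) = 21
Sxx = sum((xi-xbar)^2) = 254/3 ≈ 84.666667
b = Sxy / Sxx = 63/254 ≈ 0.248031

0.2480


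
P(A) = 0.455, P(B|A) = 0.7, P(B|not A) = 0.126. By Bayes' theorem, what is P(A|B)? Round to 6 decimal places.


P(A|B) = P(B|A)*P(A) / P(B), P(B) = P(B|A)*P(A) + P(B|not A)*P(not A)
P(B|A)*P(A) = 0.7 * 0.455 = 0.3185
P(B|not A)*P(not A) = 0.126 * 0.545 = 0.06867
P(B) = 0.3185 + 0.06867 = 0.38717
P(A|B) = 0.3185 / 0.38717 = 4550/5531 ≈ 0.82263605

0.822636


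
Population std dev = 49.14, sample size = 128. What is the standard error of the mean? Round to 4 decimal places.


SE = sigma / sqrt(n)
sqrt(128) ≈ 11.313708
SE = 49.14 / 11.313708 ≈ 4.343403

4.3434


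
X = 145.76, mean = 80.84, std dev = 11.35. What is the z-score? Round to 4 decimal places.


z = (X - mu) / sigma
X - mu = 145.76 - 80.84 = 64.92
z = 64.92 / 11.35 = 6492/1135 ≈ 5.719824

5.7198


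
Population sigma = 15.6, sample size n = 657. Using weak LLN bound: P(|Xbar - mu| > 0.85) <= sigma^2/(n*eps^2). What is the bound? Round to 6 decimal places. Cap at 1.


bound = min(1, sigma^2/(n*eps^2))
sigma^2 = 15.6^2 = 243.36
n*eps^2 = 657 * 0.85^2 = 657 * 0.7225 = 474.6825
sigma^2/(n*eps^2) = 243.36 / 474.6825 ≈ 0.51267953

0.512680


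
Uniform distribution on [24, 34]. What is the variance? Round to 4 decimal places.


Var = (b-a)^2 / 12
(b-a)^2 = (34 - 24)^2 = 100
Var = 100/12 ≈ 8.333333

8.3333


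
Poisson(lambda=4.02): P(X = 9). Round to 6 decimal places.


P = e^(-lam) * lam^k / k!
e^(-4.02) ≈ 0.01795296
lam^k = 4.02^9 ≈ 274179.182859
k! = 9! = 362880
P = 0.01795296 * 274179.182859 / 362880 ≈ 0.013565

0.013565


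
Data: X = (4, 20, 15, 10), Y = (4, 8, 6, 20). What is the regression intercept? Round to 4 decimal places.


a = ybar - b*xbar, where b = sum((xi-xbar)(yi-ybar)) / sum((xi-xbar)^2)
n = 4, xbar = 49/4 = 12.25, ybar = 38/4 = 9.5
Sxy = sum((xi-xbar)(yi-ybar)) = 0.5
Sxx = sum((xi-xbar)^2) = 140.75
b = Sxy / Sxx = 2/563 ≈ 0.003552
a = 9.5 - 0.003552 * 12.25 = 5324/563 ≈ 9.456483

9.4565


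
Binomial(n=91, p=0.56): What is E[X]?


E[X] = n*p = 91 * 0.56 = 50.96

50.96


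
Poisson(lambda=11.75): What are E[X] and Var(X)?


E[X] = Var(X) = lambda = 11.75

11.75, 11.75


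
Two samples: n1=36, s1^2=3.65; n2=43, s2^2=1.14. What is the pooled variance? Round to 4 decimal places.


sp^2 = ((n1-1)*s1^2 + (n2-1)*s2^2)/(n1+n2-2)
(n1-1)*s1^2 = 35 * 3.65 = 127.75
(n2-1)*s2^2 = 42 * 1.14 = 47.88
numerator = 127.75 + 47.88 = 175.63
n1+n2-2 = 77
sp^2 = 175.63 / 77 = 2509/1100 ≈ 2.280909

2.2809


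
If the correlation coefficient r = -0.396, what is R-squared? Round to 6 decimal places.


R^2 = r^2 = (-0.396)^2 = 0.156816

0.156816


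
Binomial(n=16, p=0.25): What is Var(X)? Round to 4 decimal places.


Var = n*p*(1-p) = 16 * 0.25 * 0.75 = 3

3.0000


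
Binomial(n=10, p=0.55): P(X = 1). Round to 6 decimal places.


P = C(n,k) * p^k * (1-p)^(n-k)
C(10,1) = 10
p^k = 0.55^1 = 0.55
(1-p)^(n-k) = 0.45^9 ≈ 0.0007566806
P = 10 * 0.55 * 0.0007566806 ≈ 0.004162

0.004162


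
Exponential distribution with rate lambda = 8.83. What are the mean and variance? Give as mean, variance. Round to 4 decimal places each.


mean = 1/lam, var = 1/lam^2
mean = 1 / 8.83 = 100/883 ≈ 0.113250
lam^2 = 8.83^2 = 77.9689
var = 1 / 77.9689 ≈ 0.012826

0.1133, 0.0128


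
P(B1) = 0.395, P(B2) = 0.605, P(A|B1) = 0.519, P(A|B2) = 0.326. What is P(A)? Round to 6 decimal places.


P(A) = P(A|B1)*P(B1) + P(A|B2)*P(B2)
P(A|B1)*P(B1) = 0.519 * 0.395 = 0.205005
P(A|B2)*P(B2) = 0.326 * 0.605 = 0.19723
P(A) = 0.205005 + 0.19723 = 0.402235

0.402235


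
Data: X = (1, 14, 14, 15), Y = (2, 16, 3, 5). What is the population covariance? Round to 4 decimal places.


Cov = (1/n)*sum((xi-xbar)(yi-ybar))
n = 4, xbar = 44/4 = 11, ybar = 26/4 = 6.5
sum((xi-xbar)(yi-ybar)) = 57
Cov = 57 / 4 = 14.25

14.2500


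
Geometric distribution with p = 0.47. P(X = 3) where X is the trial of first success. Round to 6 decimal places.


P = (1-p)^(k-1) * p
(1-p)^(k-1) = 0.53^2 = 0.2809
P = 0.2809 * 0.47 = 0.132023

0.132023


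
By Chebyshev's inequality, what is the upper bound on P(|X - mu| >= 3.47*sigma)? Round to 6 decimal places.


P <= 1/k^2
k^2 = 3.47^2 = 12.0409
1/k^2 = 1 / 12.0409 ≈ 0.08305027

0.083050


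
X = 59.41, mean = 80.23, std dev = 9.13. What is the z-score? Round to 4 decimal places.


z = (X - mu) / sigma
X - mu = 59.41 - 80.23 = -20.82
z = -20.82 / 9.13 = -2082/913 ≈ -2.280394

-2.2804


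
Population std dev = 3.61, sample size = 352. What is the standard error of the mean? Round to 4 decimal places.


SE = sigma / sqrt(n)
sqrt(352) ≈ 18.761663
SE = 3.61 / 18.761663 ≈ 0.192414

0.1924


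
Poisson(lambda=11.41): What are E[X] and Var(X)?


E[X] = Var(X) = lambda = 11.41

11.41, 11.41


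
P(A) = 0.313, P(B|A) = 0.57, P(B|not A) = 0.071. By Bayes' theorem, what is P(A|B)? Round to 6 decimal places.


P(A|B) = P(B|A)*P(A) / P(B), P(B) = P(B|A)*P(A) + P(B|not A)*P(not A)
P(B|A)*P(A) = 0.57 * 0.313 = 0.17841
P(B|not A)*P(not A) = 0.071 * 0.687 = 0.048777
P(B) = 0.17841 + 0.048777 = 0.227187
P(A|B) = 0.17841 / 0.227187 ≈ 0.78530022

0.785300


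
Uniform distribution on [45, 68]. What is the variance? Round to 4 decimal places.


Var = (b-a)^2 / 12
(b-a)^2 = (68 - 45)^2 = 529
Var = 529/12 ≈ 44.083333

44.0833


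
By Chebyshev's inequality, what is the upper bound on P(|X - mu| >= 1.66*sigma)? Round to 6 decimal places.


P <= 1/k^2
k^2 = 1.66^2 = 2.7556
1/k^2 = 1 / 2.7556 = 2500/6889 ≈ 0.36289737

0.362897


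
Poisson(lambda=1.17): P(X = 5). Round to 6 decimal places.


P = e^(-lam) * lam^k / k!
e^(-1.17) ≈ 0.3103669
lam^k = 1.17^5 ≈ 2.192448
k! = 5! = 120
P = 0.3103669 * 2.192448 / 120 ≈ 0.005671

0.005671


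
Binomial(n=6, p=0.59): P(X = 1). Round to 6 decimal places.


P = C(n,k) * p^k * (1-p)^(n-k)
C(6,1) = 6
p^k = 0.59^1 = 0.59
(1-p)^(n-k) = 0.41^5 ≈ 0.01158562
P = 6 * 0.59 * 0.01158562 ≈ 0.041013

0.041013


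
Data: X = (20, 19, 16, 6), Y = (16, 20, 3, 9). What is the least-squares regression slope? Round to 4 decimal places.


b = sum((xi-xbar)(yi-ybar)) / sum((xi-xbar)^2)
n = 4, xbar = 61/4 = 15.25, ybar = 48/4 = 12
Sxy = sum((xi-xbar)(yi-ybar)) = 70
Sxx = sum((xi-xbar)^2) = 122.75
b = Sxy / Sxx = 280/491 ≈ 0.570265

0.5703


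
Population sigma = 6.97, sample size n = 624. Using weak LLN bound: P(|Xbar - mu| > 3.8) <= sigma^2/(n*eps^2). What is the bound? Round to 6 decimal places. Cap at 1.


bound = min(1, sigma^2/(n*eps^2))
sigma^2 = 6.97^2 = 48.5809
n*eps^2 = 624 * 3.8^2 = 624 * 14.44 = 9010.56
sigma^2/(n*eps^2) = 48.5809 / 9010.56 ≈ 0.00539155

0.005392


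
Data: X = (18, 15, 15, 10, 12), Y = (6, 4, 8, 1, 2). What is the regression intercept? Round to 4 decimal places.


a = ybar - b*xbar, where b = sum((xi-xbar)(yi-ybar)) / sum((xi-xbar)^2)
n = 5, xbar = 70/5 = 14, ybar = 21/5 = 4.2
Sxy = sum((xi-xbar)(yi-ybar)) = 28
Sxx = sum((xi-xbar)^2) = 38
b = Sxy / Sxx = 14/19 ≈ 0.736842
a = 4.2 - 0.736842 * 14 = -581/95 ≈ -6.115789

-6.1158


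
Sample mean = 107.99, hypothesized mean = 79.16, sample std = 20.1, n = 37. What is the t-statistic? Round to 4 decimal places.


t = (xbar - mu0) / (s/sqrt(n))
xbar - mu0 = 107.99 - 79.16 = 28.83
sqrt(37) ≈ 6.08276253
s/sqrt(n) = 20.1 / 6.08276253 ≈ 3.30441964
t = 28.83 / 3.30441964 ≈ 8.724679

8.7247


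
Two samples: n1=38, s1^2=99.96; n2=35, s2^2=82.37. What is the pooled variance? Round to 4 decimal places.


sp^2 = ((n1-1)*s1^2 + (n2-1)*s2^2)/(n1+n2-2)
(n1-1)*s1^2 = 37 * 99.96 = 3698.52
(n2-1)*s2^2 = 34 * 82.37 = 2800.58
numerator = 3698.52 + 2800.58 = 6499.1
n1+n2-2 = 71
sp^2 = 6499.1 / 71 = 64991/710 ≈ 91.536620

91.5366


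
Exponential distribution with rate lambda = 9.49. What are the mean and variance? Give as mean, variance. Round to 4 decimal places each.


mean = 1/lam, var = 1/lam^2
mean = 1 / 9.49 = 100/949 ≈ 0.105374
lam^2 = 9.49^2 = 90.0601
var = 1 / 90.0601 ≈ 0.011104

0.1054, 0.0111


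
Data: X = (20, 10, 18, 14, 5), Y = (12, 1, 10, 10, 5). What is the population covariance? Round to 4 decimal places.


Cov = (1/n)*sum((xi-xbar)(yi-ybar))
n = 5, xbar = 67/5 = 13.4, ybar = 38/5 = 7.6
sum((xi-xbar)(yi-ybar)) = 85.8
Cov = 85.8 / 5 = 17.16

17.1600


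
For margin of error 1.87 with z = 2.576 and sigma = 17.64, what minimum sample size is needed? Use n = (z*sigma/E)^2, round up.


z*sigma/E = 2.576 * 17.64 / 1.87 ≈ 24.299807
(z*sigma/E)^2 ≈ 590.480644
round up: n = 591

591


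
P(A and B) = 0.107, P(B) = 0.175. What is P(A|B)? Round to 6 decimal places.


P(A|B) = P(A and B) / P(B) = 0.107 / 0.175 = 107/175 ≈ 0.61142857

0.611429


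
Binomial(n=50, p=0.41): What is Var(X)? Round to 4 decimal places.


Var = n*p*(1-p) = 50 * 0.41 * 0.59 = 12.095

12.0950


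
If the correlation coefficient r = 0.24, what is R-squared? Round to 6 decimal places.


R^2 = r^2 = (0.24)^2 = 0.0576

0.057600


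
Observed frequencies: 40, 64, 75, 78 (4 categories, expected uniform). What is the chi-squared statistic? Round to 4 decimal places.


chi2 = sum((O-E)^2/E), E = total/4
total = 257, E = 257/4 = 64.25
(40 - 64.25)^2 / 64.25 = 588.0625 / 64.25 = 9409/1028 ≈ 9.152724
(64 - 64.25)^2 / 64.25 = 0.0625 / 64.25 = 1/1028 ≈ 0.000973
(75 - 64.25)^2 / 64.25 = 115.5625 / 64.25 = 1849/1028 ≈ 1.798638
(78 - 64.25)^2 / 64.25 = 189.0625 / 64.25 = 3025/1028 ≈ 2.942607
chi2 = 3571/257 ≈ 13.894942

13.8949


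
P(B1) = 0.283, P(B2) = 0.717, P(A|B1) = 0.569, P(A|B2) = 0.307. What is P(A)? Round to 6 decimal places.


P(A) = P(A|B1)*P(B1) + P(A|B2)*P(B2)
P(A|B1)*P(B1) = 0.569 * 0.283 = 0.161027
P(A|B2)*P(B2) = 0.307 * 0.717 = 0.220119
P(A) = 0.161027 + 0.220119 = 0.381146

0.381146


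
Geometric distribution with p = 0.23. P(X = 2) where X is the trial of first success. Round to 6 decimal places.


P = (1-p)^(k-1) * p
(1-p)^(k-1) = 0.77^1 = 0.77
P = 0.77 * 0.23 = 0.1771

0.177100


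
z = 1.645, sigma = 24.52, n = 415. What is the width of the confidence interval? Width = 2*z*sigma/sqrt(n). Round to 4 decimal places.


width = 2*z*sigma/sqrt(n)
2*z*sigma = 2 * 1.645 * 24.52 = 80.6708
sqrt(415) ≈ 20.371549
width = 80.6708 / 20.371549 ≈ 3.959974

3.9600


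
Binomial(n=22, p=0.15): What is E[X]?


E[X] = n*p = 22 * 0.15 = 3.3

3.3


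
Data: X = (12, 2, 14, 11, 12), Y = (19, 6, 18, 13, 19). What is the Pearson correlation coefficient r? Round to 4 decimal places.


r = sum((xi-xbar)(yi-ybar)) / sqrt(sum((xi-xbar)^2) * sum((yi-ybar)^2))
n = 5, xbar = 51/5 = 10.2, ybar = 75/5 = 15
Sxy = sum((xi-xbar)(yi-ybar)) = 98
Sxx = sum((xi-xbar)^2) = 88.8
Syy = sum((yi-ybar)^2) = 126
sqrt(Sxx*Syy) ≈ 105.777124
r = Sxy / sqrt(Sxx*Syy) = 98 / 105.777124 ≈ 0.926476

0.9265


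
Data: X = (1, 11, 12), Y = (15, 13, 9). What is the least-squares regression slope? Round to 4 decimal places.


b = sum((xi-xbar)(yi-ybar)) / sum((xi-xbar)^2)
n = 3, xbar = 24/3 = 8, ybar = 37/3 ≈ 12.333333
Sxy = sum((xi-xbar)(yi-ybar)) = -30
Sxx = sum((xi-xbar)^2) = 74
b = Sxy / Sxx = -15/37 ≈ -0.405405

-0.4054


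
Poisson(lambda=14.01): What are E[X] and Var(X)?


E[X] = Var(X) = lambda = 14.01

14.01, 14.01


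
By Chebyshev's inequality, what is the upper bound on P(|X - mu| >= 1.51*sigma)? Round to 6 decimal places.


P <= 1/k^2
k^2 = 1.51^2 = 2.2801
1/k^2 = 1 / 2.2801 ≈ 0.43857726

0.438577


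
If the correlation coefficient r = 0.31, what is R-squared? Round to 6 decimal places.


R^2 = r^2 = (0.31)^2 = 0.0961

0.096100


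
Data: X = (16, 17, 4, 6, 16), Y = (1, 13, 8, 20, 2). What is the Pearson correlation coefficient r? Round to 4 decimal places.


r = sum((xi-xbar)(yi-ybar)) / sqrt(sum((xi-xbar)^2) * sum((yi-ybar)^2))
n = 5, xbar = 59/5 = 11.8, ybar = 44/5 = 8.8
Sxy = sum((xi-xbar)(yi-ybar)) = -98.2
Sxx = sum((xi-xbar)^2) = 156.8
Syy = sum((yi-ybar)^2) = 250.8
sqrt(Sxx*Syy) ≈ 198.306430
r = Sxy / sqrt(Sxx*Syy) = -98.2 / 198.306430 ≈ -0.495193

-0.4952


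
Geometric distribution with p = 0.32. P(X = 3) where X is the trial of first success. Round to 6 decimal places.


P = (1-p)^(k-1) * p
(1-p)^(k-1) = 0.68^2 = 0.4624
P = 0.4624 * 0.32 = 0.147968

0.147968


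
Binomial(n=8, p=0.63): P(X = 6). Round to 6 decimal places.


P = C(n,k) * p^k * (1-p)^(n-k)
C(8,6) = 28
p^k = 0.63^6 ≈ 0.06252350
(1-p)^(n-k) = 0.37^2 = 0.1369
P = 28 * 0.06252350 * 0.1369 ≈ 0.239665

0.239665


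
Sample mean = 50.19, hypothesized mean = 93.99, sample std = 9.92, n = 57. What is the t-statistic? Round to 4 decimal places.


t = (xbar - mu0) / (s/sqrt(n))
xbar - mu0 = 50.19 - 93.99 = -43.8
sqrt(57) ≈ 7.54983444
s/sqrt(n) = 9.92 / 7.54983444 ≈ 1.31393610
t = -43.8 / 1.31393610 ≈ -33.334954

-33.3350


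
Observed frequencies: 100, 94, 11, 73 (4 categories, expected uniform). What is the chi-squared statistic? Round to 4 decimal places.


chi2 = sum((O-E)^2/E), E = total/4
total = 278, E = 278/4 = 69.5
(100 - 69.5)^2 / 69.5 = 930.25 / 69.5 = 3721/278 ≈ 13.384892
(94 - 69.5)^2 / 69.5 = 600.25 / 69.5 = 2401/278 ≈ 8.636691
(11 - 69.5)^2 / 69.5 = 3422.25 / 69.5 = 13689/278 ≈ 49.241007
(73 - 69.5)^2 / 69.5 = 12.25 / 69.5 = 49/278 ≈ 0.176259
chi2 = 9930/139 ≈ 71.438849

71.4388


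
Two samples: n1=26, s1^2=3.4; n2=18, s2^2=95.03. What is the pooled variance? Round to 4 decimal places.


sp^2 = ((n1-1)*s1^2 + (n2-1)*s2^2)/(n1+n2-2)
(n1-1)*s1^2 = 25 * 3.4 = 85
(n2-1)*s2^2 = 17 * 95.03 = 1615.51
numerator = 85 + 1615.51 = 1700.51
n1+n2-2 = 42
sp^2 = 1700.51 / 42 = 24293/600 ≈ 40.488333

40.4883


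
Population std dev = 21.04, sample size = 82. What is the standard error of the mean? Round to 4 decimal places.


SE = sigma / sqrt(n)
sqrt(82) ≈ 9.055385
SE = 21.04 / 9.055385 ≈ 2.323479

2.3235


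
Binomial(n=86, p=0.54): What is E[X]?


E[X] = n*p = 86 * 0.54 = 46.44

46.44


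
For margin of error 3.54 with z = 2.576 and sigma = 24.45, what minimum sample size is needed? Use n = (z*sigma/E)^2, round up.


z*sigma/E = 2.576 * 24.45 / 3.54 = 26243/1475 ≈ 17.791864
(z*sigma/E)^2 ≈ 316.550439
round up: n = 317

317


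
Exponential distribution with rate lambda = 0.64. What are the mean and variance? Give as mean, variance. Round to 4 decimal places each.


mean = 1/lam, var = 1/lam^2
mean = 1 / 0.64 = 1.5625
lam^2 = 0.64^2 = 0.4096
var = 1 / 0.4096 = 625/256 ≈ 2.441406

1.5625, 2.4414


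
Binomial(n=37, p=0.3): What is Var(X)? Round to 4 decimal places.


Var = n*p*(1-p) = 37 * 0.3 * 0.7 = 7.77

7.7700


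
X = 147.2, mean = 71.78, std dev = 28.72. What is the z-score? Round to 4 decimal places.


z = (X - mu) / sigma
X - mu = 147.2 - 71.78 = 75.42
z = 75.42 / 28.72 = 3771/1436 ≈ 2.626045

2.6260


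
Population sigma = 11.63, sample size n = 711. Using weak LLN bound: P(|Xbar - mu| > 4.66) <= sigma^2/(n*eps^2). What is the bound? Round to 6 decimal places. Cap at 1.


bound = min(1, sigma^2/(n*eps^2))
sigma^2 = 11.63^2 = 135.2569
n*eps^2 = 711 * 4.66^2 = 711 * 21.7156 = 15439.7916
sigma^2/(n*eps^2) = 135.2569 / 15439.7916 ≈ 0.00876028

0.008760


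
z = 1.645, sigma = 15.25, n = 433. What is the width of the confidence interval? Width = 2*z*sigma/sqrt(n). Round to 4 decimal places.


width = 2*z*sigma/sqrt(n)
2*z*sigma = 2 * 1.645 * 15.25 = 50.1725
sqrt(433) ≈ 20.808652
width = 50.1725 / 20.808652 ≈ 2.411136

2.4111


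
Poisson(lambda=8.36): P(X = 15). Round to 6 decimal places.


P = e^(-lam) * lam^k / k!
e^(-8.36) ≈ 0.0002340443
lam^k = 8.36^15 ≈ 68091697574703.029989
k! = 15! = 1307674368000
P = 0.0002340443 * 68091697574703.029989 / 1307674368000 ≈ 0.012187

0.012187


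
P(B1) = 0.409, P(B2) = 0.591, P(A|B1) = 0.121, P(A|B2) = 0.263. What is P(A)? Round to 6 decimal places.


P(A) = P(A|B1)*P(B1) + P(A|B2)*P(B2)
P(A|B1)*P(B1) = 0.121 * 0.409 = 0.049489
P(A|B2)*P(B2) = 0.263 * 0.591 = 0.155433
P(A) = 0.049489 + 0.155433 = 0.204922

0.204922


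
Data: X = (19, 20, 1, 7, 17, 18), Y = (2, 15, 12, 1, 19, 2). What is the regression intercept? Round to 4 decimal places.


a = ybar - b*xbar, where b = sum((xi-xbar)(yi-ybar)) / sum((xi-xbar)^2)
n = 6, xbar = 82/6 = 41/3 ≈ 13.666667, ybar = 51/6 = 8.5
Sxy = sum((xi-xbar)(yi-ybar)) = 19
Sxx = sum((xi-xbar)^2) = 910/3 ≈ 303.333333
b = Sxy / Sxx = 57/910 ≈ 0.062637
a = 8.5 - 0.062637 * 13.666667 = 3478/455 ≈ 7.643956

7.6440


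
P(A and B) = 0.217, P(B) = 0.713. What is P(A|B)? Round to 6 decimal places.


P(A|B) = P(A and B) / P(B) = 0.217 / 0.713 = 7/23 ≈ 0.30434783

0.304348


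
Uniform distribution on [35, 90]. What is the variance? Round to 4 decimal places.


Var = (b-a)^2 / 12
(b-a)^2 = (90 - 35)^2 = 3025
Var = 3025/12 ≈ 252.083333

252.0833


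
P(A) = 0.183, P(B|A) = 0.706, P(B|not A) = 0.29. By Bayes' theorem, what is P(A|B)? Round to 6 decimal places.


P(A|B) = P(B|A)*P(A) / P(B), P(B) = P(B|A)*P(A) + P(B|not A)*P(not A)
P(B|A)*P(A) = 0.706 * 0.183 = 0.129198
P(B|not A)*P(not A) = 0.29 * 0.817 = 0.23693
P(B) = 0.129198 + 0.23693 = 0.366128
P(A|B) = 0.129198 / 0.366128 ≈ 0.35287659

0.352877


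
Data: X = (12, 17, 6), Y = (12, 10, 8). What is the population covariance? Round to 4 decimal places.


Cov = (1/n)*sum((xi-xbar)(yi-ybar))
n = 3, xbar = 35/3 ≈ 11.666667, ybar = 30/3 = 10
sum((xi-xbar)(yi-ybar)) = 12
Cov = 12 / 3 = 4

4.0000


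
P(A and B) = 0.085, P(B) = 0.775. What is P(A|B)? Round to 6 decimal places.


P(A|B) = P(A and B) / P(B) = 0.085 / 0.775 = 17/155 ≈ 0.10967742

0.109677


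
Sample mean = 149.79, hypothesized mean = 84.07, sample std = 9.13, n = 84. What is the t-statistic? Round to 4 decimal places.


t = (xbar - mu0) / (s/sqrt(n))
xbar - mu0 = 149.79 - 84.07 = 65.72
sqrt(84) ≈ 9.16515139
s/sqrt(n) = 9.13 / 9.16515139 ≈ 0.99616467
t = 65.72 / 0.99616467 ≈ 65.973028

65.9730


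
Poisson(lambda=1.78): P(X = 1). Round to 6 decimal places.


P = e^(-lam) * lam^k / k!
e^(-1.78) ≈ 0.1686381
lam^k = 1.78^1 = 1.78
k! = 1! = 1
P = 0.1686381 * 1.78 / 1 ≈ 0.300176

0.300176


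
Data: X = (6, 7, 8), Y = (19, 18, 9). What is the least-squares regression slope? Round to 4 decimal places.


b = sum((xi-xbar)(yi-ybar)) / sum((xi-xbar)^2)
n = 3, xbar = 21/3 = 7, ybar = 46/3 ≈ 15.333333
Sxy = sum((xi-xbar)(yi-ybar)) = -10
Sxx = sum((xi-xbar)^2) = 2
b = Sxy / Sxx = -5

-5.0000


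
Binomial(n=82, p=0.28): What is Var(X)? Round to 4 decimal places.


Var = n*p*(1-p) = 82 * 0.28 * 0.72 = 16.5312

16.5312


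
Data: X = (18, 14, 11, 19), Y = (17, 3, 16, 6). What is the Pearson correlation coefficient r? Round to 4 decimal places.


r = sum((xi-xbar)(yi-ybar)) / sqrt(sum((xi-xbar)^2) * sum((yi-ybar)^2))
n = 4, xbar = 62/4 = 15.5, ybar = 42/4 = 10.5
Sxy = sum((xi-xbar)(yi-ybar)) = -13
Sxx = sum((xi-xbar)^2) = 41
Syy = sum((yi-ybar)^2) = 149
sqrt(Sxx*Syy) ≈ 78.160092
r = Sxy / sqrt(Sxx*Syy) = -13 / 78.160092 ≈ -0.166325

-0.1663


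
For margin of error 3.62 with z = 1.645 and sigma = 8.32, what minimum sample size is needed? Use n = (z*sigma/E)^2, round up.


z*sigma/E = 1.645 * 8.32 / 3.62 = 17108/4525 ≈ 3.780773
(z*sigma/E)^2 ≈ 14.294248
round up: n = 15

15


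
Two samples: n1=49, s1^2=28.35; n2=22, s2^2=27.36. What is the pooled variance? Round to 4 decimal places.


sp^2 = ((n1-1)*s1^2 + (n2-1)*s2^2)/(n1+n2-2)
(n1-1)*s1^2 = 48 * 28.35 = 1360.8
(n2-1)*s2^2 = 21 * 27.36 = 574.56
numerator = 1360.8 + 574.56 = 1935.36
n1+n2-2 = 69
sp^2 = 1935.36 / 69 = 16128/575 ≈ 28.048696

28.0487


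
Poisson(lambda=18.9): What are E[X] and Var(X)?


E[X] = Var(X) = lambda = 18.9

18.9, 18.9


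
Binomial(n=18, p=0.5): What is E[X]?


E[X] = n*p = 18 * 0.5 = 9

9


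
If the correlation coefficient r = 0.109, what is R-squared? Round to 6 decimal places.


R^2 = r^2 = (0.109)^2 = 0.011881

0.011881


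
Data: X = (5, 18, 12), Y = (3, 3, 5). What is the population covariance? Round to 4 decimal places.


Cov = (1/n)*sum((xi-xbar)(yi-ybar))
n = 3, xbar = 35/3 ≈ 11.666667, ybar = 11/3 ≈ 3.666667
sum((xi-xbar)(yi-ybar)) = 2/3 ≈ 0.666667
Cov = 0.666667 / 3 = 2/9 ≈ 0.222222

0.2222


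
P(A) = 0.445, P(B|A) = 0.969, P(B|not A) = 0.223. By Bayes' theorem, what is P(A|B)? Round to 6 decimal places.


P(A|B) = P(B|A)*P(A) / P(B), P(B) = P(B|A)*P(A) + P(B|not A)*P(not A)
P(B|A)*P(A) = 0.969 * 0.445 = 0.431205
P(B|not A)*P(not A) = 0.223 * 0.555 = 0.123765
P(B) = 0.431205 + 0.123765 = 0.55497
P(A|B) = 0.431205 / 0.55497 ≈ 0.77698795

0.776988


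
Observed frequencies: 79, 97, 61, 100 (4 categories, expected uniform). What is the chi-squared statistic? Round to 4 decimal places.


chi2 = sum((O-E)^2/E), E = total/4
total = 337, E = 337/4 = 84.25
(79 - 84.25)^2 / 84.25 = 27.5625 / 84.25 = 441/1348 ≈ 0.327151
(97 - 84.25)^2 / 84.25 = 162.5625 / 84.25 = 2601/1348 ≈ 1.929525
(61 - 84.25)^2 / 84.25 = 540.5625 / 84.25 = 8649/1348 ≈ 6.416172
(100 - 84.25)^2 / 84.25 = 248.0625 / 84.25 = 3969/1348 ≈ 2.944362
chi2 = 3915/337 ≈ 11.617211

11.6172


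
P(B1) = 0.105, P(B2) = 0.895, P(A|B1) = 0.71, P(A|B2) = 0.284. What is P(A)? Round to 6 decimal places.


P(A) = P(A|B1)*P(B1) + P(A|B2)*P(B2)
P(A|B1)*P(B1) = 0.71 * 0.105 = 0.07455
P(A|B2)*P(B2) = 0.284 * 0.895 = 0.25418
P(A) = 0.07455 + 0.25418 = 0.32873

0.328730


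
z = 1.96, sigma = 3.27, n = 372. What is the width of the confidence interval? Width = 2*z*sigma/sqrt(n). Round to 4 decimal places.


width = 2*z*sigma/sqrt(n)
2*z*sigma = 2 * 1.96 * 3.27 = 12.8184
sqrt(372) ≈ 19.287302
width = 12.8184 / 19.287302 ≈ 0.664603

0.6646


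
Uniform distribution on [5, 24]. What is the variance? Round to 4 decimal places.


Var = (b-a)^2 / 12
(b-a)^2 = (24 - 5)^2 = 361
Var = 361/12 ≈ 30.083333

30.0833


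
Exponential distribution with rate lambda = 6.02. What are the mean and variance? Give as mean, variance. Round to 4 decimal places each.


mean = 1/lam, var = 1/lam^2
mean = 1 / 6.02 = 50/301 ≈ 0.166113
lam^2 = 6.02^2 = 36.2404
var = 1 / 36.2404 ≈ 0.027594

0.1661, 0.0276


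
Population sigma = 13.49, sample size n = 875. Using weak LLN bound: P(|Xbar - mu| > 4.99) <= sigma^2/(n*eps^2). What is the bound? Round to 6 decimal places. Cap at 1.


bound = min(1, sigma^2/(n*eps^2))
sigma^2 = 13.49^2 = 181.9801
n*eps^2 = 875 * 4.99^2 = 875 * 24.9001 = 21787.5875
sigma^2/(n*eps^2) = 181.9801 / 21787.5875 ≈ 0.00835247

0.008352


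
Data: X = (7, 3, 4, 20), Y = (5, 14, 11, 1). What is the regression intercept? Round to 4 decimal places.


a = ybar - b*xbar, where b = sum((xi-xbar)(yi-ybar)) / sum((xi-xbar)^2)
n = 4, xbar = 34/4 = 8.5, ybar = 31/4 = 7.75
Sxy = sum((xi-xbar)(yi-ybar)) = -122.5
Sxx = sum((xi-xbar)^2) = 185
b = Sxy / Sxx = -49/74 ≈ -0.662162
a = 7.75 - (-0.662162) * 8.5 = 495/37 ≈ 13.378378

13.3784


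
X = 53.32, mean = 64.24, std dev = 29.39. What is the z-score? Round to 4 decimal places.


z = (X - mu) / sigma
X - mu = 53.32 - 64.24 = -10.92
z = -10.92 / 29.39 = -1092/2939 ≈ -0.371555

-0.3716
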